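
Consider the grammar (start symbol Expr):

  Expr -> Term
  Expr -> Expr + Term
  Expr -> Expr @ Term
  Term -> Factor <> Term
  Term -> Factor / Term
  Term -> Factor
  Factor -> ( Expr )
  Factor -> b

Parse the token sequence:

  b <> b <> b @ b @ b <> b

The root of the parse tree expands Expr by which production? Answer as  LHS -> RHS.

Expr -> Expr @ Term

[Expr [Expr [Expr [Term [Factor b] <> [Term [Factor b] <> [Term [Factor b]]]]] @ [Term [Factor b]]] @ [Term [Factor b] <> [Term [Factor b]]]]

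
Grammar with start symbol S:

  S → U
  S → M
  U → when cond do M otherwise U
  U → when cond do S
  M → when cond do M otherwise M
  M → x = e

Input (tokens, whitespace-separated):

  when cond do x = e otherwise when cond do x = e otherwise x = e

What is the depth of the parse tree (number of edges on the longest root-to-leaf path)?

4

[S [M when cond do [M x = e] otherwise [M when cond do [M x = e] otherwise [M x = e]]]]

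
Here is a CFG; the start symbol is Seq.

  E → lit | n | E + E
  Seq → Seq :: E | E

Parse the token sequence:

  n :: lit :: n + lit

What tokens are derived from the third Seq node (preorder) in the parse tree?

[Seq [Seq [Seq [E n]] :: [E lit]] :: [E [E n] + [E lit]]]

n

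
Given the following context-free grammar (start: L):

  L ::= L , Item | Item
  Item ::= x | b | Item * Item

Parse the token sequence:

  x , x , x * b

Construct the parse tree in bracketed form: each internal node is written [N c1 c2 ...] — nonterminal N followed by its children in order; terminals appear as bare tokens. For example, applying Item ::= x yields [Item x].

L
L , Item
L , Item , Item
Item , Item , Item
x , Item , Item
x , x , Item
x , x , Item * Item
x , x , x * Item
x , x , x * b

[L [L [L [Item x]] , [Item x]] , [Item [Item x] * [Item b]]]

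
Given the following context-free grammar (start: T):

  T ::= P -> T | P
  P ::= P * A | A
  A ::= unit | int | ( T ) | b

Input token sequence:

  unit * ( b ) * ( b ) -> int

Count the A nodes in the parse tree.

6

[T [P [P [P [A unit]] * [A ( [T [P [A b]]] )]] * [A ( [T [P [A b]]] )]] -> [T [P [A int]]]]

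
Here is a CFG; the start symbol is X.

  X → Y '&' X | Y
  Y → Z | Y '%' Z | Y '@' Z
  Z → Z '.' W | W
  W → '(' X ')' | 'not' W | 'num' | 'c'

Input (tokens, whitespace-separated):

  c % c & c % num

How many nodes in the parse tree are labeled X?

2

[X [Y [Y [Z [W c]]] % [Z [W c]]] & [X [Y [Y [Z [W c]]] % [Z [W num]]]]]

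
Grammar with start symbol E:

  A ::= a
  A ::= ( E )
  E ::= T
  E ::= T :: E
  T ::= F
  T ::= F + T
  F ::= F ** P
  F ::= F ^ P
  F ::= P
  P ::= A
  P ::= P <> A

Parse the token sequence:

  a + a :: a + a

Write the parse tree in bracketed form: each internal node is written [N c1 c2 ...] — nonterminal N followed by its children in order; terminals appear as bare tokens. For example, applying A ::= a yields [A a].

[E [T [F [P [A a]]] + [T [F [P [A a]]]]] :: [E [T [F [P [A a]]] + [T [F [P [A a]]]]]]]

E
T :: E
F + T :: E
P + T :: E
A + T :: E
a + T :: E
a + F :: E
a + P :: E
a + A :: E
a + a :: E
a + a :: T
a + a :: F + T
a + a :: P + T
a + a :: A + T
a + a :: a + T
a + a :: a + F
a + a :: a + P
a + a :: a + A
a + a :: a + a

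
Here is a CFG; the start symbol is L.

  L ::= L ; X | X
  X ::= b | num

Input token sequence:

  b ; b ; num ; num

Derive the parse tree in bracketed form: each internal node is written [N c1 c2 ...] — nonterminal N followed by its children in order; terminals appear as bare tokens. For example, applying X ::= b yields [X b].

[L [L [L [L [X b]] ; [X b]] ; [X num]] ; [X num]]

L
L ; X
L ; X ; X
L ; X ; X ; X
X ; X ; X ; X
b ; X ; X ; X
b ; b ; X ; X
b ; b ; num ; X
b ; b ; num ; num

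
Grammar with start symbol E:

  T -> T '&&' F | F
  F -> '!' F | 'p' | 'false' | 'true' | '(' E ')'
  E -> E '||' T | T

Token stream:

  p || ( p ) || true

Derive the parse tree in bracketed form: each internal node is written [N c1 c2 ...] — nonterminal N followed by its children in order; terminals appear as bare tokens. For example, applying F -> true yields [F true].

E
E || T
E || T || T
T || T || T
F || T || T
p || T || T
p || F || T
p || ( E ) || T
p || ( T ) || T
p || ( F ) || T
p || ( p ) || T
p || ( p ) || F
p || ( p ) || true

[E [E [E [T [F p]]] || [T [F ( [E [T [F p]]] )]]] || [T [F true]]]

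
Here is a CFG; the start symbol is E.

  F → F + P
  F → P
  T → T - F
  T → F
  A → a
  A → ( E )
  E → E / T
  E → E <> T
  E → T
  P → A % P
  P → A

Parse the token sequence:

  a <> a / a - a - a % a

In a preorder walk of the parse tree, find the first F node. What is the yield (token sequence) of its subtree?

[E [E [E [T [F [P [A a]]]]] <> [T [F [P [A a]]]]] / [T [T [T [F [P [A a]]]] - [F [P [A a]]]] - [F [P [A a] % [P [A a]]]]]]

a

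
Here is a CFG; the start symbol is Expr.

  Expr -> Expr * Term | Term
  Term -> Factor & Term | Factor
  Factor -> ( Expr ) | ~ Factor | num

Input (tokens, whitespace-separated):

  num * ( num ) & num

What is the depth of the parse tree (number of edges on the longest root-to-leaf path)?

[Expr [Expr [Term [Factor num]]] * [Term [Factor ( [Expr [Term [Factor num]]] )] & [Term [Factor num]]]]

6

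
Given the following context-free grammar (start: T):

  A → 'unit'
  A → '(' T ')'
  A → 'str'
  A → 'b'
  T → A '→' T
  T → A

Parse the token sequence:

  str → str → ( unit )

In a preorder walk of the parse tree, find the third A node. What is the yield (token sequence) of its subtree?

[T [A str] → [T [A str] → [T [A ( [T [A unit]] )]]]]

( unit )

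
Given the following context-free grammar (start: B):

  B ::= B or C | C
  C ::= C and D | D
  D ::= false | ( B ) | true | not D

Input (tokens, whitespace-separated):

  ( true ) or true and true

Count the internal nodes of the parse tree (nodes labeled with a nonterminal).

[B [B [C [D ( [B [C [D true]]] )]]] or [C [C [D true]] and [D true]]]

11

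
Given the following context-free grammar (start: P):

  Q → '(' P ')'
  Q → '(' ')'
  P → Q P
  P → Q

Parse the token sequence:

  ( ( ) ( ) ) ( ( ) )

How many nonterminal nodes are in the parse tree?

10

[P [Q ( [P [Q ( )] [P [Q ( )]]] )] [P [Q ( [P [Q ( )]] )]]]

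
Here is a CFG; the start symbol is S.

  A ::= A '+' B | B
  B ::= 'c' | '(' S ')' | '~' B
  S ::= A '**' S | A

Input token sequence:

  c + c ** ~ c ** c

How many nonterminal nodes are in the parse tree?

12

[S [A [A [B c]] + [B c]] ** [S [A [B ~ [B c]]] ** [S [A [B c]]]]]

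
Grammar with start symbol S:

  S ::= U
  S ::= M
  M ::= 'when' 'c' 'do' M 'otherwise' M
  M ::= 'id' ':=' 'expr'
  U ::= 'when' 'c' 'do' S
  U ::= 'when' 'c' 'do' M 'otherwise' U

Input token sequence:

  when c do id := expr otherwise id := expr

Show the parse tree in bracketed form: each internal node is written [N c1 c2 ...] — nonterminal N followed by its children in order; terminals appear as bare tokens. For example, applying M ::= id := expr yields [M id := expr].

S
M
when c do M otherwise M
when c do id := expr otherwise M
when c do id := expr otherwise id := expr

[S [M when c do [M id := expr] otherwise [M id := expr]]]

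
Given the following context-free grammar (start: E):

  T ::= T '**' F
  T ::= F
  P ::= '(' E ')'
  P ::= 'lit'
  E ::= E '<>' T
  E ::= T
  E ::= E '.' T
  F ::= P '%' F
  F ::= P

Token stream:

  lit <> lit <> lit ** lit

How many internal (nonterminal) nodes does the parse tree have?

15

[E [E [E [T [F [P lit]]]] <> [T [F [P lit]]]] <> [T [T [F [P lit]]] ** [F [P lit]]]]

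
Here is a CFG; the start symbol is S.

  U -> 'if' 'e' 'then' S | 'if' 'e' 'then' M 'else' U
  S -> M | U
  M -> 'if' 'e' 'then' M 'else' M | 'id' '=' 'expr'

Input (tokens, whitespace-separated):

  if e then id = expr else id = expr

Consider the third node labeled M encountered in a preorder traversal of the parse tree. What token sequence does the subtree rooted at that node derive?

[S [M if e then [M id = expr] else [M id = expr]]]

id = expr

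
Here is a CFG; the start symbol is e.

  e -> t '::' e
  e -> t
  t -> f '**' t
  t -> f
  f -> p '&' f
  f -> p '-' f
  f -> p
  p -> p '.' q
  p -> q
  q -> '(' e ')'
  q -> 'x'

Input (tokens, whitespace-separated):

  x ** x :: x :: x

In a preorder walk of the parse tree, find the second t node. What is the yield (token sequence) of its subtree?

[e [t [f [p [q x]]] ** [t [f [p [q x]]]]] :: [e [t [f [p [q x]]]] :: [e [t [f [p [q x]]]]]]]

x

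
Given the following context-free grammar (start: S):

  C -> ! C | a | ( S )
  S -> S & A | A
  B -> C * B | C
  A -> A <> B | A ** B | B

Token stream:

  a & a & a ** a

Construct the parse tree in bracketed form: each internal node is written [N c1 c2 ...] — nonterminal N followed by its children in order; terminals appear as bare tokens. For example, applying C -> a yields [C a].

[S [S [S [A [B [C a]]]] & [A [B [C a]]]] & [A [A [B [C a]]] ** [B [C a]]]]

S
S & A
S & A & A
A & A & A
B & A & A
C & A & A
a & A & A
a & B & A
a & C & A
a & a & A
a & a & A ** B
a & a & B ** B
a & a & C ** B
a & a & a ** B
a & a & a ** C
a & a & a ** a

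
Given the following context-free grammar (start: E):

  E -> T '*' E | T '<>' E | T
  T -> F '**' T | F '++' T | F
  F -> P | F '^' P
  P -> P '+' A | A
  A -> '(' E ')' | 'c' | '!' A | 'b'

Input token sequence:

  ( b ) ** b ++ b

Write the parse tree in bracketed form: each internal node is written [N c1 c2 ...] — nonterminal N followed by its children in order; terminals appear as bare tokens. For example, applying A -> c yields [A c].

E
T
F ** T
P ** T
A ** T
( E ) ** T
( T ) ** T
( F ) ** T
( P ) ** T
( A ) ** T
( b ) ** T
( b ) ** F ++ T
( b ) ** P ++ T
( b ) ** A ++ T
( b ) ** b ++ T
( b ) ** b ++ F
( b ) ** b ++ P
( b ) ** b ++ A
( b ) ** b ++ b

[E [T [F [P [A ( [E [T [F [P [A b]]]]] )]]] ** [T [F [P [A b]]] ++ [T [F [P [A b]]]]]]]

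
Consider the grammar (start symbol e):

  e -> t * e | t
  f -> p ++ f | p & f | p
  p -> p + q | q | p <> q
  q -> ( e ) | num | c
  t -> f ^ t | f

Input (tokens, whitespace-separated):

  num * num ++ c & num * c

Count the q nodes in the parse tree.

5

[e [t [f [p [q num]]]] * [e [t [f [p [q num]] ++ [f [p [q c]] & [f [p [q num]]]]]] * [e [t [f [p [q c]]]]]]]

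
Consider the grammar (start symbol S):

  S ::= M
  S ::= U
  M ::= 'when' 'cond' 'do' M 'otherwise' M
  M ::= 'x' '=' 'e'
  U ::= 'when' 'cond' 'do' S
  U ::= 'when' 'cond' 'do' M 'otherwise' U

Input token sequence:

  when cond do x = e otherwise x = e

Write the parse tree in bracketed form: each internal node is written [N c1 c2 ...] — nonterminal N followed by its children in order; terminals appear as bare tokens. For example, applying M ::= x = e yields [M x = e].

[S [M when cond do [M x = e] otherwise [M x = e]]]

S
M
when cond do M otherwise M
when cond do x = e otherwise M
when cond do x = e otherwise x = e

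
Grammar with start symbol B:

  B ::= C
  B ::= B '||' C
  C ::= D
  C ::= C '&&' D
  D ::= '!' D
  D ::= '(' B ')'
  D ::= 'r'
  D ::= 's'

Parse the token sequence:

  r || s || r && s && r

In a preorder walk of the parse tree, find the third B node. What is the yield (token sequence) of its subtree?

r

[B [B [B [C [D r]]] || [C [D s]]] || [C [C [C [D r]] && [D s]] && [D r]]]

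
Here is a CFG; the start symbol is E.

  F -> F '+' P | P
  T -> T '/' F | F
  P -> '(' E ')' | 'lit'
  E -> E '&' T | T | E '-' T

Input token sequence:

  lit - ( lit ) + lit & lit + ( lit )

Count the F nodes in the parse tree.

7

[E [E [E [T [F [P lit]]]] - [T [F [F [P ( [E [T [F [P lit]]]] )]] + [P lit]]]] & [T [F [F [P lit]] + [P ( [E [T [F [P lit]]]] )]]]]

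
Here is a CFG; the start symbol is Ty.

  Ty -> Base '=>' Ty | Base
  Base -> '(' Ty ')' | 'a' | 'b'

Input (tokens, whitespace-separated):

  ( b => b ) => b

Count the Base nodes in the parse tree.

4

[Ty [Base ( [Ty [Base b] => [Ty [Base b]]] )] => [Ty [Base b]]]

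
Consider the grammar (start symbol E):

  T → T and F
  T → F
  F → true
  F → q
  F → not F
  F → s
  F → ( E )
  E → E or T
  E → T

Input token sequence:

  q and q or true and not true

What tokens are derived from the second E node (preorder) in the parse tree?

q and q

[E [E [T [T [F q]] and [F q]]] or [T [T [F true]] and [F not [F true]]]]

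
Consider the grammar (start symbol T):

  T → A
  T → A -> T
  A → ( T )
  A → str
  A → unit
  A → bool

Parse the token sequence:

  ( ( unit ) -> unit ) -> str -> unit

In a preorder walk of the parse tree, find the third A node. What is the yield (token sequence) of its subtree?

[T [A ( [T [A ( [T [A unit]] )] -> [T [A unit]]] )] -> [T [A str] -> [T [A unit]]]]

unit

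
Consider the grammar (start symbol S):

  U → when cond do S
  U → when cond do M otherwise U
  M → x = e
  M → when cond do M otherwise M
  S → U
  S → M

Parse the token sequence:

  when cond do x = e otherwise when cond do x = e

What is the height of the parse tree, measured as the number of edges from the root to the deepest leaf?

[S [U when cond do [M x = e] otherwise [U when cond do [S [M x = e]]]]]

5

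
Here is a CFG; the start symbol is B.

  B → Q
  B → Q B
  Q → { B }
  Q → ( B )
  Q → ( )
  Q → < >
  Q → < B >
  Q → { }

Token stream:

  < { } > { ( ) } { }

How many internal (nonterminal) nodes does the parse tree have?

[B [Q < [B [Q { }]] >] [B [Q { [B [Q ( )]] }] [B [Q { }]]]]

10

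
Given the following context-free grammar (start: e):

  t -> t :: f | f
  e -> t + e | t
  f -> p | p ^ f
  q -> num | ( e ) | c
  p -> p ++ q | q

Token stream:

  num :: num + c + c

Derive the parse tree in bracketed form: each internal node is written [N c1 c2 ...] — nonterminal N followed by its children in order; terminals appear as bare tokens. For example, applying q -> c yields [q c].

[e [t [t [f [p [q num]]]] :: [f [p [q num]]]] + [e [t [f [p [q c]]]] + [e [t [f [p [q c]]]]]]]

e
t + e
t :: f + e
f :: f + e
p :: f + e
q :: f + e
num :: f + e
num :: p + e
num :: q + e
num :: num + e
num :: num + t + e
num :: num + f + e
num :: num + p + e
num :: num + q + e
num :: num + c + e
num :: num + c + t
num :: num + c + f
num :: num + c + p
num :: num + c + q
num :: num + c + c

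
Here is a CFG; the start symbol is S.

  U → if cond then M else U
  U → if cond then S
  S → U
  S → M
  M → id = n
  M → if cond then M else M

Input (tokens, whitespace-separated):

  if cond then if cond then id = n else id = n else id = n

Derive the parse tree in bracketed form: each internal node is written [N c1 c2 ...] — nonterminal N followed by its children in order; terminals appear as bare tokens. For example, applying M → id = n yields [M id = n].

S
M
if cond then M else M
if cond then if cond then M else M else M
if cond then if cond then id = n else M else M
if cond then if cond then id = n else id = n else M
if cond then if cond then id = n else id = n else id = n

[S [M if cond then [M if cond then [M id = n] else [M id = n]] else [M id = n]]]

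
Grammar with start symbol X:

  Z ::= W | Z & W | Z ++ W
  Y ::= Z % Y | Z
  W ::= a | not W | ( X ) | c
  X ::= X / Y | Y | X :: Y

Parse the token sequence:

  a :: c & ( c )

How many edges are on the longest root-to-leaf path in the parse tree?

[X [X [Y [Z [W a]]]] :: [Y [Z [Z [W c]] & [W ( [X [Y [Z [W c]]]] )]]]]

8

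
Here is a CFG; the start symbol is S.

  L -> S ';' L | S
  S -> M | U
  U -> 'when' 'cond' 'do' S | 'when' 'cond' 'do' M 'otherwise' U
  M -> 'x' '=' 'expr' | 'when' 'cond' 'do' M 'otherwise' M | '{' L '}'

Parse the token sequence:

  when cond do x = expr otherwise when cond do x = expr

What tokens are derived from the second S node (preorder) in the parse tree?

x = expr

[S [U when cond do [M x = expr] otherwise [U when cond do [S [M x = expr]]]]]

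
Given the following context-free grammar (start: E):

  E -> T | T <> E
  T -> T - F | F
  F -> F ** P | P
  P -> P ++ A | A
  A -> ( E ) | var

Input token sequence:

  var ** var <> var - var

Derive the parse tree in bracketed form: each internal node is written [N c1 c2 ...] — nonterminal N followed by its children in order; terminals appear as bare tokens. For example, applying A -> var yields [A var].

[E [T [F [F [P [A var]]] ** [P [A var]]]] <> [E [T [T [F [P [A var]]]] - [F [P [A var]]]]]]

E
T <> E
F <> E
F ** P <> E
P ** P <> E
A ** P <> E
var ** P <> E
var ** A <> E
var ** var <> E
var ** var <> T
var ** var <> T - F
var ** var <> F - F
var ** var <> P - F
var ** var <> A - F
var ** var <> var - F
var ** var <> var - P
var ** var <> var - A
var ** var <> var - var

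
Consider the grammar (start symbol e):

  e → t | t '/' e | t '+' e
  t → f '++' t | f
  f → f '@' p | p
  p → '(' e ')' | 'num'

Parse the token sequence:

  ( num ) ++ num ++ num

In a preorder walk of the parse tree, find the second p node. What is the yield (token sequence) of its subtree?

[e [t [f [p ( [e [t [f [p num]]]] )]] ++ [t [f [p num]] ++ [t [f [p num]]]]]]

num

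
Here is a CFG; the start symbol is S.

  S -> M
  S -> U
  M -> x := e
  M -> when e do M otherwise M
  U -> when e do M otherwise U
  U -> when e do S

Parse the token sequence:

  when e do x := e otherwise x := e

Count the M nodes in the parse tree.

[S [M when e do [M x := e] otherwise [M x := e]]]

3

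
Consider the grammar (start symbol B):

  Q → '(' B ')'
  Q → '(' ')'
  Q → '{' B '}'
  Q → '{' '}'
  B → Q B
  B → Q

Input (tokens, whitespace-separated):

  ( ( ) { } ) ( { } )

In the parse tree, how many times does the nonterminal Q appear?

[B [Q ( [B [Q ( )] [B [Q { }]]] )] [B [Q ( [B [Q { }]] )]]]

5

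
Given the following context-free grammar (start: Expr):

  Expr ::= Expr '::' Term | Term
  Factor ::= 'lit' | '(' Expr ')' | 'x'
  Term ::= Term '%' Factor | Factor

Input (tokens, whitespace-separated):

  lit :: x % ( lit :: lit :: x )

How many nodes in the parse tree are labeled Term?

6

[Expr [Expr [Term [Factor lit]]] :: [Term [Term [Factor x]] % [Factor ( [Expr [Expr [Expr [Term [Factor lit]]] :: [Term [Factor lit]]] :: [Term [Factor x]]] )]]]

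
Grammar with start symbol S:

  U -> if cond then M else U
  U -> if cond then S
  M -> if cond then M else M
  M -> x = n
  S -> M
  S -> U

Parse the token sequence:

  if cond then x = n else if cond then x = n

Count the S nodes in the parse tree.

[S [U if cond then [M x = n] else [U if cond then [S [M x = n]]]]]

2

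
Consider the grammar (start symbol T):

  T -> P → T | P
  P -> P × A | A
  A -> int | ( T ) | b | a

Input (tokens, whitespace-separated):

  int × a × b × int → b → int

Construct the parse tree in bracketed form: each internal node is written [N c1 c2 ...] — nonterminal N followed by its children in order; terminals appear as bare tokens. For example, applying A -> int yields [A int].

T
P → T
P × A → T
P × A × A → T
P × A × A × A → T
A × A × A × A → T
int × A × A × A → T
int × a × A × A → T
int × a × b × A → T
int × a × b × int → T
int × a × b × int → P → T
int × a × b × int → A → T
int × a × b × int → b → T
int × a × b × int → b → P
int × a × b × int → b → A
int × a × b × int → b → int

[T [P [P [P [P [A int]] × [A a]] × [A b]] × [A int]] → [T [P [A b]] → [T [P [A int]]]]]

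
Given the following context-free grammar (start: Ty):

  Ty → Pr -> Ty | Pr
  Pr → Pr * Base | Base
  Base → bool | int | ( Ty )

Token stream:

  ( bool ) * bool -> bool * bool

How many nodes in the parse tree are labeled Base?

5

[Ty [Pr [Pr [Base ( [Ty [Pr [Base bool]]] )]] * [Base bool]] -> [Ty [Pr [Pr [Base bool]] * [Base bool]]]]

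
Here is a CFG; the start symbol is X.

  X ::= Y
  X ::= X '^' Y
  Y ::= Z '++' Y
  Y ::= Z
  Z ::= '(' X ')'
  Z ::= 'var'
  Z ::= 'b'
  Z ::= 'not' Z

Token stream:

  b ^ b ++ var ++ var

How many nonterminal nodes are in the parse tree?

[X [X [Y [Z b]]] ^ [Y [Z b] ++ [Y [Z var] ++ [Y [Z var]]]]]

10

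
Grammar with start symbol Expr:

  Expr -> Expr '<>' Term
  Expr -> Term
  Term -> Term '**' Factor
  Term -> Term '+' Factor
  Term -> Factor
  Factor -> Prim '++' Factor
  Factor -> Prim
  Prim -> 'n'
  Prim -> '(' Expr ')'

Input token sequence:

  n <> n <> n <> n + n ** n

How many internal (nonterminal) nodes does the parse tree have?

22

[Expr [Expr [Expr [Expr [Term [Factor [Prim n]]]] <> [Term [Factor [Prim n]]]] <> [Term [Factor [Prim n]]]] <> [Term [Term [Term [Factor [Prim n]]] + [Factor [Prim n]]] ** [Factor [Prim n]]]]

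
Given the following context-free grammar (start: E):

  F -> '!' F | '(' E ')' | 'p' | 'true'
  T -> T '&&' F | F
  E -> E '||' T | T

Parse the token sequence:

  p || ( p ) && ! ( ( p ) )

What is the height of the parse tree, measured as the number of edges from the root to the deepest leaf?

10

[E [E [T [F p]]] || [T [T [F ( [E [T [F p]]] )]] && [F ! [F ( [E [T [F ( [E [T [F p]]] )]]] )]]]]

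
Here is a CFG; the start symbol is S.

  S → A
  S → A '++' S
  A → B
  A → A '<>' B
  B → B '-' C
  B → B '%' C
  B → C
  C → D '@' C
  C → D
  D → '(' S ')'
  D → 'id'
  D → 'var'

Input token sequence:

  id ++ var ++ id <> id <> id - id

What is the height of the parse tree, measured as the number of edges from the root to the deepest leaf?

[S [A [B [C [D id]]]] ++ [S [A [B [C [D var]]]] ++ [S [A [A [A [B [C [D id]]]] <> [B [C [D id]]]] <> [B [B [C [D id]]] - [C [D id]]]]]]]

9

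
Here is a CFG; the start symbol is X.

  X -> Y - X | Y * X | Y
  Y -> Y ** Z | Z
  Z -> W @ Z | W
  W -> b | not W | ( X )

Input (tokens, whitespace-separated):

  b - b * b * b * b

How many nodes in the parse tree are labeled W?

[X [Y [Z [W b]]] - [X [Y [Z [W b]]] * [X [Y [Z [W b]]] * [X [Y [Z [W b]]] * [X [Y [Z [W b]]]]]]]]

5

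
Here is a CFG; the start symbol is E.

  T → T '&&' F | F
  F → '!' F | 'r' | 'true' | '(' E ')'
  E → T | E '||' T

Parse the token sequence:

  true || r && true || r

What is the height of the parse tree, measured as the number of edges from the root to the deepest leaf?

[E [E [E [T [F true]]] || [T [T [F r]] && [F true]]] || [T [F r]]]

5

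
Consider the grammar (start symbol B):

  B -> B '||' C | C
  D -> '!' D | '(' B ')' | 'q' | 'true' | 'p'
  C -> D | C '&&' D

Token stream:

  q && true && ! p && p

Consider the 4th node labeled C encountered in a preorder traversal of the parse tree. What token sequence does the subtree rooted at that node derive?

[B [C [C [C [C [D q]] && [D true]] && [D ! [D p]]] && [D p]]]

q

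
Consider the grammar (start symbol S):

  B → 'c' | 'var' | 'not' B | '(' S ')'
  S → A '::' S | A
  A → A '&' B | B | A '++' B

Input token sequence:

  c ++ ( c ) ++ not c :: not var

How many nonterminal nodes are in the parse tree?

[S [A [A [A [B c]] ++ [B ( [S [A [B c]]] )]] ++ [B not [B c]]] :: [S [A [B not [B var]]]]]

15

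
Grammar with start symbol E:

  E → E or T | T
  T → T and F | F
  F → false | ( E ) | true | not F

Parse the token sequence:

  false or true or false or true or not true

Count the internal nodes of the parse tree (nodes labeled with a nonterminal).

[E [E [E [E [E [T [F false]]] or [T [F true]]] or [T [F false]]] or [T [F true]]] or [T [F not [F true]]]]

16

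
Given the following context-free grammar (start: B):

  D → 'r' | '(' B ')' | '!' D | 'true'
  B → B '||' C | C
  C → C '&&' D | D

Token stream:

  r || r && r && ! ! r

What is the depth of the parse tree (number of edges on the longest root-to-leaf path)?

5

[B [B [C [D r]]] || [C [C [C [D r]] && [D r]] && [D ! [D ! [D r]]]]]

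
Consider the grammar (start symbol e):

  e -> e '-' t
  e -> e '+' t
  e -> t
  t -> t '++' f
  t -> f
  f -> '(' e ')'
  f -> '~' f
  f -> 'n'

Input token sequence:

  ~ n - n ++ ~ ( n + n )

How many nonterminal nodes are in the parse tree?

[e [e [t [f ~ [f n]]]] - [t [t [f n]] ++ [f ~ [f ( [e [e [t [f n]]] + [t [f n]]] )]]]]

16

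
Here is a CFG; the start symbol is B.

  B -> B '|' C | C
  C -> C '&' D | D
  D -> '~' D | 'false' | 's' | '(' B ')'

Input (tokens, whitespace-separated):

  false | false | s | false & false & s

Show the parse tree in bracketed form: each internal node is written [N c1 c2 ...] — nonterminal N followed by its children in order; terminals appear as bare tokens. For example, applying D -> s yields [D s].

B
B | C
B | C | C
B | C | C | C
C | C | C | C
D | C | C | C
false | C | C | C
false | D | C | C
false | false | C | C
false | false | D | C
false | false | s | C
false | false | s | C & D
false | false | s | C & D & D
false | false | s | D & D & D
false | false | s | false & D & D
false | false | s | false & false & D
false | false | s | false & false & s

[B [B [B [B [C [D false]]] | [C [D false]]] | [C [D s]]] | [C [C [C [D false]] & [D false]] & [D s]]]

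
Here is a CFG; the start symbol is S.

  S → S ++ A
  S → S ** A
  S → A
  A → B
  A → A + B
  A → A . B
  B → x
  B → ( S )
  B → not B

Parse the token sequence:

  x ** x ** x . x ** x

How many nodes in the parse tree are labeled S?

[S [S [S [S [A [B x]]] ** [A [B x]]] ** [A [A [B x]] . [B x]]] ** [A [B x]]]

4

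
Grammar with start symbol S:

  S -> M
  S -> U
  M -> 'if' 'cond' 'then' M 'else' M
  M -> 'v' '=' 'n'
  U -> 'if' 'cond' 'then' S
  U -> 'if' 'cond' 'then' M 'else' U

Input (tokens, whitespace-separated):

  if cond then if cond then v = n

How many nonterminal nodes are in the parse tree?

[S [U if cond then [S [U if cond then [S [M v = n]]]]]]

6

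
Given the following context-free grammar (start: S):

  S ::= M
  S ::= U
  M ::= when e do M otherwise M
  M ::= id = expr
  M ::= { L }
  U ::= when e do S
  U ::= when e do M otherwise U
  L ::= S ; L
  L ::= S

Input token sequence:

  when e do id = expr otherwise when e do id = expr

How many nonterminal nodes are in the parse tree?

6

[S [U when e do [M id = expr] otherwise [U when e do [S [M id = expr]]]]]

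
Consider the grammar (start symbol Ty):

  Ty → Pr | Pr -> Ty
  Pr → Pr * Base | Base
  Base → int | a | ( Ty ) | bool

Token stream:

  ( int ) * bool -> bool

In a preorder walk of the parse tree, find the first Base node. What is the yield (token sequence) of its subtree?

[Ty [Pr [Pr [Base ( [Ty [Pr [Base int]]] )]] * [Base bool]] -> [Ty [Pr [Base bool]]]]

( int )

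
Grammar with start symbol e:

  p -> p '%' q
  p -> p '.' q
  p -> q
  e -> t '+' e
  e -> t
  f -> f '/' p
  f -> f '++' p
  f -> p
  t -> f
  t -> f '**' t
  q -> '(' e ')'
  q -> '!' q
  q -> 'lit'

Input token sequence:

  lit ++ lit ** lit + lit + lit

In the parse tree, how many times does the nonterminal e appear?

[e [t [f [f [p [q lit]]] ++ [p [q lit]]] ** [t [f [p [q lit]]]]] + [e [t [f [p [q lit]]]] + [e [t [f [p [q lit]]]]]]]

3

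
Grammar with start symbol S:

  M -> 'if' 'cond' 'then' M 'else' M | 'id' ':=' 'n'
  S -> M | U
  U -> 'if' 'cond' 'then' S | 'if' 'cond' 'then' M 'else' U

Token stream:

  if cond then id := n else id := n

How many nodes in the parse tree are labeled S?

1

[S [M if cond then [M id := n] else [M id := n]]]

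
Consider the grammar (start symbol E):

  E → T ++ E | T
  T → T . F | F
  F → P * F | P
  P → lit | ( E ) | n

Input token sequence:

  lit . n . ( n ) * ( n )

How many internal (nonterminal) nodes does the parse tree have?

[E [T [T [T [F [P lit]]] . [F [P n]]] . [F [P ( [E [T [F [P n]]]] )] * [F [P ( [E [T [F [P n]]]] )]]]]]

20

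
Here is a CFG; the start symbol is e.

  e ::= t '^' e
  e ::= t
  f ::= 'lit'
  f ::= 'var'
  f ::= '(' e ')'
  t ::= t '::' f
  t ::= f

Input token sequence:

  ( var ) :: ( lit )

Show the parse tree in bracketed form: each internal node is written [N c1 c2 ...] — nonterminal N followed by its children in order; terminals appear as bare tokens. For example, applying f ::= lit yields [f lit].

e
t
t :: f
f :: f
( e ) :: f
( t ) :: f
( f ) :: f
( var ) :: f
( var ) :: ( e )
( var ) :: ( t )
( var ) :: ( f )
( var ) :: ( lit )

[e [t [t [f ( [e [t [f var]]] )]] :: [f ( [e [t [f lit]]] )]]]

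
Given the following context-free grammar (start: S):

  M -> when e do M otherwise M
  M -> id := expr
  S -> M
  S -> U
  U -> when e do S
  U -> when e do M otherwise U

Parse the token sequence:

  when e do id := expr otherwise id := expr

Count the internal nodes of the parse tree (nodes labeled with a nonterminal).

4

[S [M when e do [M id := expr] otherwise [M id := expr]]]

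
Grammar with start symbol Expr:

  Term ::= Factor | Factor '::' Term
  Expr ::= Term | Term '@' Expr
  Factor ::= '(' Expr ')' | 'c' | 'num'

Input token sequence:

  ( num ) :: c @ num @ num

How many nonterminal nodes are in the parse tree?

14

[Expr [Term [Factor ( [Expr [Term [Factor num]]] )] :: [Term [Factor c]]] @ [Expr [Term [Factor num]] @ [Expr [Term [Factor num]]]]]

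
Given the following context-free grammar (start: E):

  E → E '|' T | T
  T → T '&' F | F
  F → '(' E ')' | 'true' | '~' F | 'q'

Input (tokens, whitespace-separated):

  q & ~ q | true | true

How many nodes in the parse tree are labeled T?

[E [E [E [T [T [F q]] & [F ~ [F q]]]] | [T [F true]]] | [T [F true]]]

4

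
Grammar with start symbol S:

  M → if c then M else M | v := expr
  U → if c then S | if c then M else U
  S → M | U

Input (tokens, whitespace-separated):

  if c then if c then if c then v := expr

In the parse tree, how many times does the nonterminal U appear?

[S [U if c then [S [U if c then [S [U if c then [S [M v := expr]]]]]]]]

3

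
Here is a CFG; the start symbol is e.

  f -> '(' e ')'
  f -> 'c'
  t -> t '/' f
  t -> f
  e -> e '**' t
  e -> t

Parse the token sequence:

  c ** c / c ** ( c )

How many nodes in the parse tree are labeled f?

[e [e [e [t [f c]]] ** [t [t [f c]] / [f c]]] ** [t [f ( [e [t [f c]]] )]]]

5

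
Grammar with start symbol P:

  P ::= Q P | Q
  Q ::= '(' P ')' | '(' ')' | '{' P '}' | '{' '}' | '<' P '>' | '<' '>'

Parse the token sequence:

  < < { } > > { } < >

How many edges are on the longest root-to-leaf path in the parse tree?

[P [Q < [P [Q < [P [Q { }]] >]] >] [P [Q { }] [P [Q < >]]]]

6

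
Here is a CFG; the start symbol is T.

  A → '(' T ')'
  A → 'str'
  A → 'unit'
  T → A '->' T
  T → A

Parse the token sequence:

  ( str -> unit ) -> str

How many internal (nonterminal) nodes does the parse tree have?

[T [A ( [T [A str] -> [T [A unit]]] )] -> [T [A str]]]

8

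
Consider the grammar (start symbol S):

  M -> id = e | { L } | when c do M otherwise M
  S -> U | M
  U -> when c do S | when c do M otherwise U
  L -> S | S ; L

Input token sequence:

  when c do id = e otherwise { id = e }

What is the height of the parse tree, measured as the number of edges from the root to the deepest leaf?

6

[S [M when c do [M id = e] otherwise [M { [L [S [M id = e]]] }]]]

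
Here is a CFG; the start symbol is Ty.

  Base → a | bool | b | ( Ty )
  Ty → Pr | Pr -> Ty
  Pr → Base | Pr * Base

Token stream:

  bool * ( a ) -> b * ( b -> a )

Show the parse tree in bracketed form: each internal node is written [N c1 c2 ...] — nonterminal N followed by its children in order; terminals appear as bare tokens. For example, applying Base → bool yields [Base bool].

[Ty [Pr [Pr [Base bool]] * [Base ( [Ty [Pr [Base a]]] )]] -> [Ty [Pr [Pr [Base b]] * [Base ( [Ty [Pr [Base b]] -> [Ty [Pr [Base a]]]] )]]]]

Ty
Pr -> Ty
Pr * Base -> Ty
Base * Base -> Ty
bool * Base -> Ty
bool * ( Ty ) -> Ty
bool * ( Pr ) -> Ty
bool * ( Base ) -> Ty
bool * ( a ) -> Ty
bool * ( a ) -> Pr
bool * ( a ) -> Pr * Base
bool * ( a ) -> Base * Base
bool * ( a ) -> b * Base
bool * ( a ) -> b * ( Ty )
bool * ( a ) -> b * ( Pr -> Ty )
bool * ( a ) -> b * ( Base -> Ty )
bool * ( a ) -> b * ( b -> Ty )
bool * ( a ) -> b * ( b -> Pr )
bool * ( a ) -> b * ( b -> Base )
bool * ( a ) -> b * ( b -> a )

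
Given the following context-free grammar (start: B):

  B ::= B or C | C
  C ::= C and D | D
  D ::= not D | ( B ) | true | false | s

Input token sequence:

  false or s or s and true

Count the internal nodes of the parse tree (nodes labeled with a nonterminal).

[B [B [B [C [D false]]] or [C [D s]]] or [C [C [D s]] and [D true]]]

11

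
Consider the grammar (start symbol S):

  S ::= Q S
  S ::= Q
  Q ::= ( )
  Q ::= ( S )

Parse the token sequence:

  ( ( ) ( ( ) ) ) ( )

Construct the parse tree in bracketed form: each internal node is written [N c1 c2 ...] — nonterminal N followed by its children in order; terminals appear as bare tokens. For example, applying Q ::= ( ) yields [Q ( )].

[S [Q ( [S [Q ( )] [S [Q ( [S [Q ( )]] )]]] )] [S [Q ( )]]]

S
Q S
( S ) S
( Q S ) S
( ( ) S ) S
( ( ) Q ) S
( ( ) ( S ) ) S
( ( ) ( Q ) ) S
( ( ) ( ( ) ) ) S
( ( ) ( ( ) ) ) Q
( ( ) ( ( ) ) ) ( )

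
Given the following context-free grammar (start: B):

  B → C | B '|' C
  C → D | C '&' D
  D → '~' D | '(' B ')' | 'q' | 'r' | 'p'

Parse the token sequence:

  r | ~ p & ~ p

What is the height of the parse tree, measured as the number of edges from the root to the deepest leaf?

5

[B [B [C [D r]]] | [C [C [D ~ [D p]]] & [D ~ [D p]]]]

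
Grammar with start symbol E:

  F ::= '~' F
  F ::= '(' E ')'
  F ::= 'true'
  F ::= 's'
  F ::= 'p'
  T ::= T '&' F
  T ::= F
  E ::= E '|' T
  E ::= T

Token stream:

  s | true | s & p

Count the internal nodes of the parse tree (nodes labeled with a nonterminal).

[E [E [E [T [F s]]] | [T [F true]]] | [T [T [F s]] & [F p]]]

11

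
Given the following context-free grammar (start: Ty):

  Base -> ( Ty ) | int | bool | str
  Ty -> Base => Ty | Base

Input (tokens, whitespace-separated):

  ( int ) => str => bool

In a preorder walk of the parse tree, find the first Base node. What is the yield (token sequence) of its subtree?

[Ty [Base ( [Ty [Base int]] )] => [Ty [Base str] => [Ty [Base bool]]]]

( int )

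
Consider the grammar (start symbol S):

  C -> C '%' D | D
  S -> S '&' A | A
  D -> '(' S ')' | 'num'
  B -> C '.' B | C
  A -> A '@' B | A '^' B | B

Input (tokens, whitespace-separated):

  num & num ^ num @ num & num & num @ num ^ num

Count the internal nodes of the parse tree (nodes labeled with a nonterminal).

36

[S [S [S [S [A [B [C [D num]]]]] & [A [A [A [B [C [D num]]]] ^ [B [C [D num]]]] @ [B [C [D num]]]]] & [A [B [C [D num]]]]] & [A [A [A [B [C [D num]]]] @ [B [C [D num]]]] ^ [B [C [D num]]]]]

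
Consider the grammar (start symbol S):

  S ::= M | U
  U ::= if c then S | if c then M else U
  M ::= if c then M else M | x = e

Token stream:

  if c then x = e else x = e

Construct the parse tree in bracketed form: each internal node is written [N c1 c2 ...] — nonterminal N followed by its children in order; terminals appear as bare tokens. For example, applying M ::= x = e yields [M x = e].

S
M
if c then M else M
if c then x = e else M
if c then x = e else x = e

[S [M if c then [M x = e] else [M x = e]]]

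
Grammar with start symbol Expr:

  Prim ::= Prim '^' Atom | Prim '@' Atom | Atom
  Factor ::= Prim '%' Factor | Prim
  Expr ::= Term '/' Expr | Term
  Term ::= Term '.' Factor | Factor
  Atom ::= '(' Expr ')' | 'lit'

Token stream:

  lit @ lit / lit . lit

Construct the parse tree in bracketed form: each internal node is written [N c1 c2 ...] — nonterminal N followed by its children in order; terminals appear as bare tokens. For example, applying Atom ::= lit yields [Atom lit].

[Expr [Term [Factor [Prim [Prim [Atom lit]] @ [Atom lit]]]] / [Expr [Term [Term [Factor [Prim [Atom lit]]]] . [Factor [Prim [Atom lit]]]]]]

Expr
Term / Expr
Factor / Expr
Prim / Expr
Prim @ Atom / Expr
Atom @ Atom / Expr
lit @ Atom / Expr
lit @ lit / Expr
lit @ lit / Term
lit @ lit / Term . Factor
lit @ lit / Factor . Factor
lit @ lit / Prim . Factor
lit @ lit / Atom . Factor
lit @ lit / lit . Factor
lit @ lit / lit . Prim
lit @ lit / lit . Atom
lit @ lit / lit . lit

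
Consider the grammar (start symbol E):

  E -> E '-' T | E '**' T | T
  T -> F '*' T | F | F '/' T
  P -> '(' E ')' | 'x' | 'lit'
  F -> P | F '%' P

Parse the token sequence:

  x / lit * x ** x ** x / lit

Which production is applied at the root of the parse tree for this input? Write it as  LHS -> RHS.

[E [E [E [T [F [P x]] / [T [F [P lit]] * [T [F [P x]]]]]] ** [T [F [P x]]]] ** [T [F [P x]] / [T [F [P lit]]]]]

E -> E '**' T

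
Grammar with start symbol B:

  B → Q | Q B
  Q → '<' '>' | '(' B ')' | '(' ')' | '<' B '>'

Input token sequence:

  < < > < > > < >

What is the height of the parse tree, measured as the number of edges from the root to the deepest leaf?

5

[B [Q < [B [Q < >] [B [Q < >]]] >] [B [Q < >]]]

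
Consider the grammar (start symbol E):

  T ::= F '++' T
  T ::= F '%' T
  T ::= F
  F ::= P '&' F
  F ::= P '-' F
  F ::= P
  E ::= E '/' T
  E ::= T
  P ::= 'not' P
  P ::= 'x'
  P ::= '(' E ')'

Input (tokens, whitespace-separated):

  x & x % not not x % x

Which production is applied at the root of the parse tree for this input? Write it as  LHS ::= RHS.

E ::= T

[E [T [F [P x] & [F [P x]]] % [T [F [P not [P not [P x]]]] % [T [F [P x]]]]]]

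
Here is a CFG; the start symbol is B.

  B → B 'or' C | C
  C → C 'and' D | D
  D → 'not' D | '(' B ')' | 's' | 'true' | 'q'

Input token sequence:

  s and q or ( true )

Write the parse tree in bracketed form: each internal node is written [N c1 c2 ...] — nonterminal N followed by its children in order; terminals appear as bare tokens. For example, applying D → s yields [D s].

B
B or C
C or C
C and D or C
D and D or C
s and D or C
s and q or C
s and q or D
s and q or ( B )
s and q or ( C )
s and q or ( D )
s and q or ( true )

[B [B [C [C [D s]] and [D q]]] or [C [D ( [B [C [D true]]] )]]]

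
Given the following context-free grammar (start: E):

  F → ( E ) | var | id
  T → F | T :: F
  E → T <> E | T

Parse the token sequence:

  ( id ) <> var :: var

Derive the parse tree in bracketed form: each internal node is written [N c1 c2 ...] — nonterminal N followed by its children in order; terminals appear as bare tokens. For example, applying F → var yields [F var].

[E [T [F ( [E [T [F id]]] )]] <> [E [T [T [F var]] :: [F var]]]]

E
T <> E
F <> E
( E ) <> E
( T ) <> E
( F ) <> E
( id ) <> E
( id ) <> T
( id ) <> T :: F
( id ) <> F :: F
( id ) <> var :: F
( id ) <> var :: var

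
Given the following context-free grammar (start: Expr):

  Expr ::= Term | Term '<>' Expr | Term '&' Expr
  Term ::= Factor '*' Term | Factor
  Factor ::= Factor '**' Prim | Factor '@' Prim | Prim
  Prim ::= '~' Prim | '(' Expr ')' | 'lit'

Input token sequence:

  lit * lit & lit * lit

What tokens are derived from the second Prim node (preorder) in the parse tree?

lit

[Expr [Term [Factor [Prim lit]] * [Term [Factor [Prim lit]]]] & [Expr [Term [Factor [Prim lit]] * [Term [Factor [Prim lit]]]]]]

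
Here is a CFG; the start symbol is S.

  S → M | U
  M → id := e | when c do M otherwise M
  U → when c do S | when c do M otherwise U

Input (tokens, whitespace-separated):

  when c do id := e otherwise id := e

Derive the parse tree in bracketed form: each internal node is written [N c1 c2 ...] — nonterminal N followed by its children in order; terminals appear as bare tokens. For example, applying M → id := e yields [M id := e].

[S [M when c do [M id := e] otherwise [M id := e]]]

S
M
when c do M otherwise M
when c do id := e otherwise M
when c do id := e otherwise id := e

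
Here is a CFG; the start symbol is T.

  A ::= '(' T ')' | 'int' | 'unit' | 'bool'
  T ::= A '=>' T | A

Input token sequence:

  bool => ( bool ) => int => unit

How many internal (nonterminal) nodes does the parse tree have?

[T [A bool] => [T [A ( [T [A bool]] )] => [T [A int] => [T [A unit]]]]]

10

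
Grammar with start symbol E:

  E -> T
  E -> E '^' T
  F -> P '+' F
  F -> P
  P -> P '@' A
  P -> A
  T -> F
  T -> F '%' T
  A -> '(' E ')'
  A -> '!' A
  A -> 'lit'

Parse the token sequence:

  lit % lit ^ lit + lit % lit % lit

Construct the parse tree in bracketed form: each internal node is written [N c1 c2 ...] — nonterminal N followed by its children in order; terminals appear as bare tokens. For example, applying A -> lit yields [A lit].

[E [E [T [F [P [A lit]]] % [T [F [P [A lit]]]]]] ^ [T [F [P [A lit]] + [F [P [A lit]]]] % [T [F [P [A lit]]] % [T [F [P [A lit]]]]]]]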